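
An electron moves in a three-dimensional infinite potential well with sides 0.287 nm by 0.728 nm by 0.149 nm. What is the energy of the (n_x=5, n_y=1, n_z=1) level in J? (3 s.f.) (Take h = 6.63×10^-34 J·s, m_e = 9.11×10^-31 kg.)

For a 3D rectangular well E = (h²/8m_e)·Σ n_i²/L_i² = (6.63×10^-34)²/(8·9.11×10^-31) · [5²/(0.287 nm)² + 1²/(0.728 nm)² + 1²/(0.149 nm)²].
Evaluating gives E = 2.11×10^-17 J.

E = 2.11×10^-17 J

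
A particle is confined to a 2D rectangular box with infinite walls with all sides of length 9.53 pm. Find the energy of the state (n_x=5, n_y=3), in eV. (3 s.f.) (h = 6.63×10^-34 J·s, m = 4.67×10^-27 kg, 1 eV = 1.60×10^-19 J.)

For a 2D rectangular well E = (h²/8m)·Σ n_i²/L_i² = (6.63×10^-34)²/(8·4.67×10^-27) · [5²/(9.53 pm)² + 3²/(9.53 pm)²].
Evaluating gives E = 4.405×10^-18 J = 27.5 eV.

E = 27.5 eV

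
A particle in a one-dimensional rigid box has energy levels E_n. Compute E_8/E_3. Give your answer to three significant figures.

7.11

E_n ∝ n², so E_8/E_3 = 8²/3² = 64/9 = 7.11.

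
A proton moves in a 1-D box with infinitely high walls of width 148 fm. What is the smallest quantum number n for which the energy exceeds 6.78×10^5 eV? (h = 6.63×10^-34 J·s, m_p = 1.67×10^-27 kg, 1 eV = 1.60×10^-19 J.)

E_1 = h²/(8m_pL²) = 1.502×10^-15 J = 9388 eV.
Need n² > 6.78×10^5/9388 = 72.22, i.e. n > 8.498.
The smallest integer satisfying this is n = 9.

n = 9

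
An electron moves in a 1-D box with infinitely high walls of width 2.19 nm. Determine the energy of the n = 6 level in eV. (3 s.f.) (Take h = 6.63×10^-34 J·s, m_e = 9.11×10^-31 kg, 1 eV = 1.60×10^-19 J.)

For an infinite well E_n = n²h²/(8m_eL²), so E_1 = h²/(8m_eL²) = (6.63×10^-34)²/(8·9.11×10^-31·(2.19×10^-9 m)²) = 1.258×10^-20 J.
Then E_6 = 6²·E_1 = 36·1.258×10^-20 J = 4.529×10^-19 J.
Converting, E_6 = 4.529×10^-19 J / (1.60×10^-19 J/eV) = 2.83 eV.

E_6 = 2.83 eV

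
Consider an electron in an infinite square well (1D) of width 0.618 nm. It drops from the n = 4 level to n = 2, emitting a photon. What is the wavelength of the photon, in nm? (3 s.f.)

E_1 = h²/(8m_eL²) = 1.577×10^-19 J, so ΔE = (4² − 2²)E_1 = 1.892×10^-18 J.
λ = hc/ΔE = (6.626×10^-34·2.998×10^8)/1.892×10^-18 = 1.05×10^-7 m = 105 nm.

λ = 105 nm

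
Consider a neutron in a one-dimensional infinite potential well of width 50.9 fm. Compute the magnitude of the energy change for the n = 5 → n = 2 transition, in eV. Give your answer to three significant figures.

|ΔE| = 1.66×10^6 eV

E_1 = h²/(8m_nL²) = 1.265×10^-14 J.
|ΔE| = |5² − 2²|·E_1 = 21·1.265×10^-14 J = 2.656×10^-13 J = 1.66×10^6 eV.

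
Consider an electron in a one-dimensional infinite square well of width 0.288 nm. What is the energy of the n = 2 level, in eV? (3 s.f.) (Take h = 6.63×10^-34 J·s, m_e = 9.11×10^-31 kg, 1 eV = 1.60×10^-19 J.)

E_2 = 18.2 eV

For an infinite well E_n = n²h²/(8m_eL²), so E_1 = h²/(8m_eL²) = (6.63×10^-34)²/(8·9.11×10^-31·(2.88×10^-10 m)²) = 7.272×10^-19 J.
Then E_2 = 2²·E_1 = 4·7.272×10^-19 J = 2.909×10^-18 J.
Converting, E_2 = 2.909×10^-18 J / (1.60×10^-19 J/eV) = 18.2 eV.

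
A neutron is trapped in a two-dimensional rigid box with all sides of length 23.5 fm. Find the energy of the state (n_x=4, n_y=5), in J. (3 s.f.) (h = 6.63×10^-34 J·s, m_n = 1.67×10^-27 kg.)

E = 2.44×10^-12 J

For a 2D rectangular well E = (h²/8m_n)·Σ n_i²/L_i² = (6.63×10^-34)²/(8·1.67×10^-27) · [4²/(23.5 fm)² + 5²/(23.5 fm)²].
Evaluating gives E = 2.44×10^-12 J.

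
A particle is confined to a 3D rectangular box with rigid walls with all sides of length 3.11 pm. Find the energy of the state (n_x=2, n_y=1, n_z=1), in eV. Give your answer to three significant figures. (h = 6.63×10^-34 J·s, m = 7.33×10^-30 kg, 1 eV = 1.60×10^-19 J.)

E = 2.91×10^4 eV

For a 3D rectangular well E = (h²/8m)·Σ n_i²/L_i² = (6.63×10^-34)²/(8·7.33×10^-30) · [2²/(3.11 pm)² + 1²/(3.11 pm)² + 1²/(3.11 pm)²].
Evaluating gives E = 4.650×10^-15 J = 2.91×10^4 eV.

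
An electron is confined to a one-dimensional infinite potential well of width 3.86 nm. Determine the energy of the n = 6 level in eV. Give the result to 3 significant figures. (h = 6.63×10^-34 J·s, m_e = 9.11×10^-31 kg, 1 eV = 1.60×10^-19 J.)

E_6 = 0.911 eV

For an infinite well E_n = n²h²/(8m_eL²), so E_1 = h²/(8m_eL²) = (6.63×10^-34)²/(8·9.11×10^-31·(3.86×10^-9 m)²) = 4.048×10^-21 J.
Then E_6 = 6²·E_1 = 36·4.048×10^-21 J = 1.457×10^-19 J.
Converting, E_6 = 1.457×10^-19 J / (1.60×10^-19 J/eV) = 0.911 eV.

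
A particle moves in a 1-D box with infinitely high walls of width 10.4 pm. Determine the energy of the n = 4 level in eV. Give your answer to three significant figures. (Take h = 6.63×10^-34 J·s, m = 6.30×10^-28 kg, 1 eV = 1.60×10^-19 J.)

For an infinite well E_n = n²h²/(8mL²), so E_1 = h²/(8mL²) = (6.63×10^-34)²/(8·6.30×10^-28·(1.04×10^-11 m)²) = 8.064×10^-19 J.
Then E_4 = 4²·E_1 = 16·8.064×10^-19 J = 1.290×10^-17 J.
Converting, E_4 = 1.290×10^-17 J / (1.60×10^-19 J/eV) = 80.6 eV.

E_4 = 80.6 eV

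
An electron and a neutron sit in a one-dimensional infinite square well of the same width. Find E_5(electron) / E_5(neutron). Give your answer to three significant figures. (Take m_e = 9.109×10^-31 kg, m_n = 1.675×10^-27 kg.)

1.84×10^3

E_n ∝ 1/m at fixed n and L, so the ratio is m_n/m_e = 1.675×10^-27/9.109×10^-31 = 1.84×10^3.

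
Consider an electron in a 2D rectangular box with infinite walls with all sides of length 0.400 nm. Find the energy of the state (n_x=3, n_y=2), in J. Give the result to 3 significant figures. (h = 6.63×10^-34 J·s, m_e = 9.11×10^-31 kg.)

For a 2D rectangular well E = (h²/8m_e)·Σ n_i²/L_i² = (6.63×10^-34)²/(8·9.11×10^-31) · [3²/(0.400 nm)² + 2²/(0.400 nm)²].
Evaluating gives E = 4.90×10^-18 J.

E = 4.90×10^-18 J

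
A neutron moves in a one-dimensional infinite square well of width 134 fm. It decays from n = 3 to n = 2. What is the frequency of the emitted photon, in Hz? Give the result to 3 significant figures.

f = 1.38×10^19 Hz

E_1 = h²/(8m_nL²) = 1.825×10^-15 J and ΔE = (3² − 2²)E_1 = 9.125×10^-15 J.
f = ΔE/h = 9.125×10^-15/6.626×10^-34 = 1.38×10^19 Hz.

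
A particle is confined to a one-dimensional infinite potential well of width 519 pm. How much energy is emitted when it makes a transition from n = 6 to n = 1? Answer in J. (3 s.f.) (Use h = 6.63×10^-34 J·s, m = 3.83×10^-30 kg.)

|ΔE| = 1.86×10^-18 J

E_1 = h²/(8mL²) = 5.326×10^-20 J.
|ΔE| = |6² − 1²|·E_1 = 35·5.326×10^-20 J = 1.86×10^-18 J.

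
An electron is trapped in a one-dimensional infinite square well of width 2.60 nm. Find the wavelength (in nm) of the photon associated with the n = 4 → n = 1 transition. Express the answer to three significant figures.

λ = 1.49×10^3 nm

E_1 = h²/(8m_eL²) = 8.912×10^-21 J, so ΔE = (4² − 1²)E_1 = 1.337×10^-19 J.
λ = hc/ΔE = (6.626×10^-34·2.998×10^8)/1.337×10^-19 = 1.49×10^-6 m = 1.49×10^3 nm.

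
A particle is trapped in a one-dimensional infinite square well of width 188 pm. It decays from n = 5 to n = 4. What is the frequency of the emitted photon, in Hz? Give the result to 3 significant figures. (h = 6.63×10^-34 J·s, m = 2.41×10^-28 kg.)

E_1 = h²/(8mL²) = 6.451×10^-21 J and ΔE = (5² − 4²)E_1 = 5.806×10^-20 J.
f = ΔE/h = 5.806×10^-20/6.63×10^-34 = 8.76×10^13 Hz.

f = 8.76×10^13 Hz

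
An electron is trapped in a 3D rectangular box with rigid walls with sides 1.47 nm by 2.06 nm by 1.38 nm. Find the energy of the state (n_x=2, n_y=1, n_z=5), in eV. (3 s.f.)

E = 5.72 eV

For a 3D rectangular well E = (h²/8m_e)·Σ n_i²/L_i² = (6.626×10^-34)²/(8·9.109×10^-31) · [2²/(1.47 nm)² + 1²/(2.06 nm)² + 5²/(1.38 nm)²].
Evaluating gives E = 9.166×10^-19 J = 5.72 eV.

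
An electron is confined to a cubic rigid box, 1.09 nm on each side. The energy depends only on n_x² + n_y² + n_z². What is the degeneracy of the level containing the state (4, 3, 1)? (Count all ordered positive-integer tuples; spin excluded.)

The level has n_x² + n_y² + n_z² = 26. The ordered positive-integer solutions are (1, 3, 4), (1, 4, 3), (3, 1, 4), (3, 4, 1), (4, 1, 3), (4, 3, 1).
That gives 6 states.

degeneracy = 6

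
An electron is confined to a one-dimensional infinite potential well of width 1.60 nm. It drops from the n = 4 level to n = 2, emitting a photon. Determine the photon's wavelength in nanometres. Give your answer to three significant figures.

λ = 703 nm

E_1 = h²/(8m_eL²) = 2.353×10^-20 J, so ΔE = (4² − 2²)E_1 = 2.824×10^-19 J.
λ = hc/ΔE = (6.626×10^-34·2.998×10^8)/2.824×10^-19 = 7.03×10^-7 m = 703 nm.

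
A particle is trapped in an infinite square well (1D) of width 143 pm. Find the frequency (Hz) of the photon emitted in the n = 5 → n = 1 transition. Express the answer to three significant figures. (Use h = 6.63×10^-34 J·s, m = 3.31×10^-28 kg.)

E_1 = h²/(8mL²) = 8.118×10^-21 J and ΔE = (5² − 1²)E_1 = 1.948×10^-19 J.
f = ΔE/h = 1.948×10^-19/6.63×10^-34 = 2.94×10^14 Hz.

f = 2.94×10^14 Hz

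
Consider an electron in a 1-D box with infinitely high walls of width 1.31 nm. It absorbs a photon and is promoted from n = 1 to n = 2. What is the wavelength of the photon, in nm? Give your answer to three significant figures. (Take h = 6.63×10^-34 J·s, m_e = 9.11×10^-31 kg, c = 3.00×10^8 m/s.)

λ = 1.89×10^3 nm

E_1 = h²/(8m_eL²) = 3.515×10^-20 J, so ΔE = (2² − 1²)E_1 = 1.054×10^-19 J.
λ = hc/ΔE = (6.63×10^-34·3.00×10^8)/1.054×10^-19 = 1.89×10^-6 m = 1.89×10^3 nm.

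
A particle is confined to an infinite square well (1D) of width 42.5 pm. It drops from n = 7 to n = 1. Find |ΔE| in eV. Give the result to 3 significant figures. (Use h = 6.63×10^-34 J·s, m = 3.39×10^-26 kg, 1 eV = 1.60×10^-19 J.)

E_1 = h²/(8mL²) = 8.973×10^-22 J.
|ΔE| = |7² − 1²|·E_1 = 48·8.973×10^-22 J = 4.307×10^-20 J = 0.269 eV.

|ΔE| = 0.269 eV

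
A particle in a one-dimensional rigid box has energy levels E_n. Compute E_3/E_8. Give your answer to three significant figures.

0.141

E_n ∝ n², so E_3/E_8 = 3²/8² = 9/64 = 0.141.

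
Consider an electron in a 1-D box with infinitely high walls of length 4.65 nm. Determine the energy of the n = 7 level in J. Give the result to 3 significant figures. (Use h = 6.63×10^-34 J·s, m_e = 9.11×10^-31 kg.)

E_7 = 1.37×10^-19 J

For an infinite well E_n = n²h²/(8m_eL²), so E_1 = h²/(8m_eL²) = (6.63×10^-34)²/(8·9.11×10^-31·(4.65×10^-9 m)²) = 2.789×10^-21 J.
Then E_7 = 7²·E_1 = 49·2.789×10^-21 J = 1.37×10^-19 J.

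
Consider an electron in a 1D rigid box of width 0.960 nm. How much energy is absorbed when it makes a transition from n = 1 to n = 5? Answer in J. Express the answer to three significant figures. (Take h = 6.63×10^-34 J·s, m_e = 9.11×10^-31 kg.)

E_1 = h²/(8m_eL²) = 6.544×10^-20 J.
|ΔE| = |1² − 5²|·E_1 = 24·6.544×10^-20 J = 1.57×10^-18 J.

|ΔE| = 1.57×10^-18 J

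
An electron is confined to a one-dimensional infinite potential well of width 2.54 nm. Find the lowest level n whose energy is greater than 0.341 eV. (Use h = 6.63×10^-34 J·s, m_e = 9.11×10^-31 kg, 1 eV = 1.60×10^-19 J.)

n = 3

E_1 = h²/(8m_eL²) = 9.349×10^-21 J = 0.05843 eV.
Need n² > 0.341/0.05843 = 5.836, i.e. n > 2.416.
The smallest integer satisfying this is n = 3.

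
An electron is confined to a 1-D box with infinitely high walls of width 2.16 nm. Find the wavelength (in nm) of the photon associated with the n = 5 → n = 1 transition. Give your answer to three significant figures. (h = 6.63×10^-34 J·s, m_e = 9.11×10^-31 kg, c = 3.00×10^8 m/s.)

λ = 641 nm

E_1 = h²/(8m_eL²) = 1.293×10^-20 J, so ΔE = (5² − 1²)E_1 = 3.103×10^-19 J.
λ = hc/ΔE = (6.63×10^-34·3.00×10^8)/3.103×10^-19 = 6.41×10^-7 m = 641 nm.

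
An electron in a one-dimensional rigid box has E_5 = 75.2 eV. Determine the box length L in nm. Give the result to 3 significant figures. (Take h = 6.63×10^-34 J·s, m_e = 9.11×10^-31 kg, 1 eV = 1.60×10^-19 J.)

L = 0.354 nm

From E_n = n²h²/(8m_eL²), L = n·h/√(8m_eE_n).
E_5 = 75.2 eV = 1.203×10^-17 J, so L = 5·6.63×10^-34/√(8·9.11×10^-31·1.203×10^-17) = 3.54×10^-10 m = 0.354 nm.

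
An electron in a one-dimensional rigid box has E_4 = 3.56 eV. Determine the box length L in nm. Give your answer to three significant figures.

L = 1.30 nm

From E_n = n²h²/(8m_eL²), L = n·h/√(8m_eE_n).
E_4 = 3.56 eV = 5.703×10^-19 J, so L = 4·6.626×10^-34/√(8·9.109×10^-31·5.703×10^-19) = 1.30×10^-9 m = 1.30 nm.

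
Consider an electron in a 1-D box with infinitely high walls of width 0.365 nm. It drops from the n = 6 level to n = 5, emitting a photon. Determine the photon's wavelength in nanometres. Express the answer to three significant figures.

λ = 39.9 nm

E_1 = h²/(8m_eL²) = 4.522×10^-19 J, so ΔE = (6² − 5²)E_1 = 4.974×10^-18 J.
λ = hc/ΔE = (6.626×10^-34·2.998×10^8)/4.974×10^-18 = 3.99×10^-8 m = 39.9 nm.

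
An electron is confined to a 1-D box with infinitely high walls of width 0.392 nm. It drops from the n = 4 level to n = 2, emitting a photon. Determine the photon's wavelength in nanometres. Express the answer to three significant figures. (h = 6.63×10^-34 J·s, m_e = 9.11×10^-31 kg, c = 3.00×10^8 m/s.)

λ = 42.2 nm

E_1 = h²/(8m_eL²) = 3.925×10^-19 J, so ΔE = (4² − 2²)E_1 = 4.710×10^-18 J.
λ = hc/ΔE = (6.63×10^-34·3.00×10^8)/4.710×10^-18 = 4.22×10^-8 m = 42.2 nm.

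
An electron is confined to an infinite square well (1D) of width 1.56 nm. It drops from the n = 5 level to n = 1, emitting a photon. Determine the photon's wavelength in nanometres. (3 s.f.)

λ = 334 nm

E_1 = h²/(8m_eL²) = 2.476×10^-20 J, so ΔE = (5² − 1²)E_1 = 5.942×10^-19 J.
λ = hc/ΔE = (6.626×10^-34·2.998×10^8)/5.942×10^-19 = 3.34×10^-7 m = 334 nm.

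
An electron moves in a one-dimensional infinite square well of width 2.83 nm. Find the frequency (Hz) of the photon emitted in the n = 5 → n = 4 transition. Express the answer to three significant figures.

f = 1.02×10^14 Hz

E_1 = h²/(8m_eL²) = 7.523×10^-21 J and ΔE = (5² − 4²)E_1 = 6.771×10^-20 J.
f = ΔE/h = 6.771×10^-20/6.626×10^-34 = 1.02×10^14 Hz.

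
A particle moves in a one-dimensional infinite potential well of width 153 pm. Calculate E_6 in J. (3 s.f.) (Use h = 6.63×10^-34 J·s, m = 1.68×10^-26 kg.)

For an infinite well E_n = n²h²/(8mL²), so E_1 = h²/(8mL²) = (6.63×10^-34)²/(8·1.68×10^-26·(1.53×10^-10 m)²) = 1.397×10^-22 J.
Then E_6 = 6²·E_1 = 36·1.397×10^-22 J = 5.03×10^-21 J.

E_6 = 5.03×10^-21 J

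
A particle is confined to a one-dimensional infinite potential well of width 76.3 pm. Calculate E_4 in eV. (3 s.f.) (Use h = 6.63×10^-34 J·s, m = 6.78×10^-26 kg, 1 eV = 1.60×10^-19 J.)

E_4 = 0.0139 eV

For an infinite well E_n = n²h²/(8mL²), so E_1 = h²/(8mL²) = (6.63×10^-34)²/(8·6.78×10^-26·(7.63×10^-11 m)²) = 1.392×10^-22 J.
Then E_4 = 4²·E_1 = 16·1.392×10^-22 J = 2.227×10^-21 J.
Converting, E_4 = 2.227×10^-21 J / (1.60×10^-19 J/eV) = 0.0139 eV.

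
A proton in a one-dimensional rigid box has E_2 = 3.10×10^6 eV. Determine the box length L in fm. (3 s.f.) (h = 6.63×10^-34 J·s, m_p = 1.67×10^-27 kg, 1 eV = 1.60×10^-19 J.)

From E_n = n²h²/(8m_pL²), L = n·h/√(8m_pE_n).
E_2 = 3.10×10^6 eV = 4.960×10^-13 J, so L = 2·6.63×10^-34/√(8·1.67×10^-27·4.960×10^-13) = 1.63×10^-14 m = 16.3 fm.

L = 16.3 fm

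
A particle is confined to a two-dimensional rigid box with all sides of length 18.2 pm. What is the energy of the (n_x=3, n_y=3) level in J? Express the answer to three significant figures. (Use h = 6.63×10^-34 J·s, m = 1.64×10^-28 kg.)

For a 2D rectangular well E = (h²/8m)·Σ n_i²/L_i² = (6.63×10^-34)²/(8·1.64×10^-28) · [3²/(18.2 pm)² + 3²/(18.2 pm)²].
Evaluating gives E = 1.82×10^-17 J.

E = 1.82×10^-17 J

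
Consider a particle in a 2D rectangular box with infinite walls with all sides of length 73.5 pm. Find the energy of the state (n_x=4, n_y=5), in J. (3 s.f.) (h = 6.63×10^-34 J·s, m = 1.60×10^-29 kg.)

E = 2.61×10^-17 J

For a 2D rectangular well E = (h²/8m)·Σ n_i²/L_i² = (6.63×10^-34)²/(8·1.60×10^-29) · [4²/(73.5 pm)² + 5²/(73.5 pm)²].
Evaluating gives E = 2.61×10^-17 J.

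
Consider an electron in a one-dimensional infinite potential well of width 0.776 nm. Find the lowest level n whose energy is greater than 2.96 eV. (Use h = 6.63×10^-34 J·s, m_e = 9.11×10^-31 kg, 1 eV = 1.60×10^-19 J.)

E_1 = h²/(8m_eL²) = 1.002×10^-19 J = 0.6263 eV.
Need n² > 2.96/0.6263 = 4.726, i.e. n > 2.174.
The smallest integer satisfying this is n = 3.

n = 3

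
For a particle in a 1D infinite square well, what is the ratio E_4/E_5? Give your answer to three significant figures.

E_n ∝ n², so E_4/E_5 = 4²/5² = 16/25 = 0.640.

0.640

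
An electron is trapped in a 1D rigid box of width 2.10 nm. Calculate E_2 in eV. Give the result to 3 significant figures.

E_2 = 0.341 eV

For an infinite well E_n = n²h²/(8m_eL²), so E_1 = h²/(8m_eL²) = (6.626×10^-34)²/(8·9.109×10^-31·(2.10×10^-9 m)²) = 1.366×10^-20 J.
Then E_2 = 2²·E_1 = 4·1.366×10^-20 J = 5.464×10^-20 J.
Converting, E_2 = 5.464×10^-20 J / (1.602×10^-19 J/eV) = 0.341 eV.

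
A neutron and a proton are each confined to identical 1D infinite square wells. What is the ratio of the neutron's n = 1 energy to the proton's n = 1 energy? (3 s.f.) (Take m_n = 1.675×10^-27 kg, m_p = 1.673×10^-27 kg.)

0.999

E_n ∝ 1/m at fixed n and L, so the ratio is m_p/m_n = 1.673×10^-27/1.675×10^-27 = 0.999.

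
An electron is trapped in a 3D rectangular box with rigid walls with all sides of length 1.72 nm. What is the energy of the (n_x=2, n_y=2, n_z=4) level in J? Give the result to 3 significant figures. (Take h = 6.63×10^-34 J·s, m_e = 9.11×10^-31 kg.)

E = 4.89×10^-19 J

For a 3D rectangular well E = (h²/8m_e)·Σ n_i²/L_i² = (6.63×10^-34)²/(8·9.11×10^-31) · [2²/(1.72 nm)² + 2²/(1.72 nm)² + 4²/(1.72 nm)²].
Evaluating gives E = 4.89×10^-19 J.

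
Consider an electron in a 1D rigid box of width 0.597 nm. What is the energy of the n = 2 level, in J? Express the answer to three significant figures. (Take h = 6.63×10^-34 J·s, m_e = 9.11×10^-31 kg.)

For an infinite well E_n = n²h²/(8m_eL²), so E_1 = h²/(8m_eL²) = (6.63×10^-34)²/(8·9.11×10^-31·(5.97×10^-10 m)²) = 1.692×10^-19 J.
Then E_2 = 2²·E_1 = 4·1.692×10^-19 J = 6.77×10^-19 J.

E_2 = 6.77×10^-19 J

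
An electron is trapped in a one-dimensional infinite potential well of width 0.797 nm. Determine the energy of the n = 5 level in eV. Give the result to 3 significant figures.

E_5 = 14.8 eV

For an infinite well E_n = n²h²/(8m_eL²), so E_1 = h²/(8m_eL²) = (6.626×10^-34)²/(8·9.109×10^-31·(7.97×10^-10 m)²) = 9.485×10^-20 J.
Then E_5 = 5²·E_1 = 25·9.485×10^-20 J = 2.371×10^-18 J.
Converting, E_5 = 2.371×10^-18 J / (1.602×10^-19 J/eV) = 14.8 eV.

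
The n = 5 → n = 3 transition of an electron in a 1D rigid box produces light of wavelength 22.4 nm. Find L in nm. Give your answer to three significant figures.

The photon carries ΔE = hc/λ = 6.626×10^-34·2.998×10^8/2.24×10^-8 m = 8.868×10^-18 J.
Since ΔE = (5² − 3²)E_1, E_1 = 5.542×10^-19 J, and L = h/√(8m_eE_1) = 3.30×10^-10 m = 0.330 nm.

L = 0.330 nm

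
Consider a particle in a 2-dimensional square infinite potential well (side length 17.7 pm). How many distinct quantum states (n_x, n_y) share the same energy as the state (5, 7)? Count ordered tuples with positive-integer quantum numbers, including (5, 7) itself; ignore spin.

degeneracy = 2

The level has n_x² + n_y² = 74. The ordered positive-integer solutions are (5, 7), (7, 5).
That gives 2 states.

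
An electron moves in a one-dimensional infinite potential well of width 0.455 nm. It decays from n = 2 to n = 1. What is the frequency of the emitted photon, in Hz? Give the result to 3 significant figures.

E_1 = h²/(8m_eL²) = 2.910×10^-19 J and ΔE = (2² − 1²)E_1 = 8.730×10^-19 J.
f = ΔE/h = 8.730×10^-19/6.626×10^-34 = 1.32×10^15 Hz.

f = 1.32×10^15 Hz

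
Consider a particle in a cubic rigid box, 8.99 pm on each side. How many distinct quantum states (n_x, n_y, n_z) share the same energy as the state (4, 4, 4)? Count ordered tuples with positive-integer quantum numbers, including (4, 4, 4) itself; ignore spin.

The level has n_x² + n_y² + n_z² = 48. The ordered positive-integer solutions are (4, 4, 4).
That gives 1 state.

degeneracy = 1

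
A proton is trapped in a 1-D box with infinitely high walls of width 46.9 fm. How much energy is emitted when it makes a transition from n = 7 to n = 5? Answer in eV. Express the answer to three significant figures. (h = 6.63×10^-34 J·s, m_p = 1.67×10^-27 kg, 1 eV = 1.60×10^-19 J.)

|ΔE| = 2.24×10^6 eV

E_1 = h²/(8m_pL²) = 1.496×10^-14 J.
|ΔE| = |7² − 5²|·E_1 = 24·1.496×10^-14 J = 3.590×10^-13 J = 2.24×10^6 eV.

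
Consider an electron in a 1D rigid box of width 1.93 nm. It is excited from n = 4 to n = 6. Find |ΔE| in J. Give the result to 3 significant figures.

|ΔE| = 3.23×10^-19 J

E_1 = h²/(8m_eL²) = 1.617×10^-20 J.
|ΔE| = |4² − 6²|·E_1 = 20·1.617×10^-20 J = 3.23×10^-19 J.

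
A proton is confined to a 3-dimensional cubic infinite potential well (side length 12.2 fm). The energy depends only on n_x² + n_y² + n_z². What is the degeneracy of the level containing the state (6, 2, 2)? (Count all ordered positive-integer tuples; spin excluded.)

degeneracy = 3

The level has n_x² + n_y² + n_z² = 44. The ordered positive-integer solutions are (2, 2, 6), (2, 6, 2), (6, 2, 2).
That gives 3 states.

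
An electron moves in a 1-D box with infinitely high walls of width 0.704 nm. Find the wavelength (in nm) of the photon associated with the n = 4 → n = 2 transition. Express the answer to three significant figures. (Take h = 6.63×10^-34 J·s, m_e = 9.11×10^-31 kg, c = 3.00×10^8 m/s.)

E_1 = h²/(8m_eL²) = 1.217×10^-19 J, so ΔE = (4² − 2²)E_1 = 1.460×10^-18 J.
λ = hc/ΔE = (6.63×10^-34·3.00×10^8)/1.460×10^-18 = 1.36×10^-7 m = 136 nm.

λ = 136 nm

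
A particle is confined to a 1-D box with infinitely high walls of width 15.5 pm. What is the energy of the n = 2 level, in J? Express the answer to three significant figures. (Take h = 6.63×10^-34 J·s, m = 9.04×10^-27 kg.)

E_2 = 1.01×10^-19 J

For an infinite well E_n = n²h²/(8mL²), so E_1 = h²/(8mL²) = (6.63×10^-34)²/(8·9.04×10^-27·(1.55×10^-11 m)²) = 2.530×10^-20 J.
Then E_2 = 2²·E_1 = 4·2.530×10^-20 J = 1.01×10^-19 J.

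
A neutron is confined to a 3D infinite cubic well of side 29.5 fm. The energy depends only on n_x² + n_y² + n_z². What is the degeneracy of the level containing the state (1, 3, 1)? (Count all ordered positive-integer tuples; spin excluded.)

degeneracy = 3

The level has n_x² + n_y² + n_z² = 11. The ordered positive-integer solutions are (1, 1, 3), (1, 3, 1), (3, 1, 1).
That gives 3 states.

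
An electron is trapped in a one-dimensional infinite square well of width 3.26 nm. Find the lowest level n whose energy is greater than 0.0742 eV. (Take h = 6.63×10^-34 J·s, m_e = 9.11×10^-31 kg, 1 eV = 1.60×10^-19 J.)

n = 2

E_1 = h²/(8m_eL²) = 5.675×10^-21 J = 0.03547 eV.
Need n² > 0.0742/0.03547 = 2.092, i.e. n > 1.446.
The smallest integer satisfying this is n = 2.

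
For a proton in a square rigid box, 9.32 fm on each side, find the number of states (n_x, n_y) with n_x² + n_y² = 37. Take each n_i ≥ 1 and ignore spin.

degeneracy = 2

The level has n_x² + n_y² = 37. The ordered positive-integer solutions are (1, 6), (6, 1).
That gives 2 states.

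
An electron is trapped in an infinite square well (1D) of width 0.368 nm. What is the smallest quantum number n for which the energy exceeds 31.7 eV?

n = 4

E_1 = h²/(8m_eL²) = 4.449×10^-19 J = 2.777 eV.
Need n² > 31.7/2.777 = 11.42, i.e. n > 3.379.
The smallest integer satisfying this is n = 4.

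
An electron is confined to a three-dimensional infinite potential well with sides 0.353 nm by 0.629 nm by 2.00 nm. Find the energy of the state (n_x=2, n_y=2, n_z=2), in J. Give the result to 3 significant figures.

E = 2.60×10^-18 J

For a 3D rectangular well E = (h²/8m_e)·Σ n_i²/L_i² = (6.626×10^-34)²/(8·9.109×10^-31) · [2²/(0.353 nm)² + 2²/(0.629 nm)² + 2²/(2.00 nm)²].
Evaluating gives E = 2.60×10^-18 J.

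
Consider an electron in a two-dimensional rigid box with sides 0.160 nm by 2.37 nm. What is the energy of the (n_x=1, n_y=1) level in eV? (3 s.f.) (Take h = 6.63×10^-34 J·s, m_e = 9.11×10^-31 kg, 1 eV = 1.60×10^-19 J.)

For a 2D rectangular well E = (h²/8m_e)·Σ n_i²/L_i² = (6.63×10^-34)²/(8·9.11×10^-31) · [1²/(0.160 nm)² + 1²/(2.37 nm)²].
Evaluating gives E = 2.367×10^-18 J = 14.8 eV.

E = 14.8 eV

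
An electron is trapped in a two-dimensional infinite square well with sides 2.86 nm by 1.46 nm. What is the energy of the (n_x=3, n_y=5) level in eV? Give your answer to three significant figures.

For a 2D rectangular well E = (h²/8m_e)·Σ n_i²/L_i² = (6.626×10^-34)²/(8·9.109×10^-31) · [3²/(2.86 nm)² + 5²/(1.46 nm)²].
Evaluating gives E = 7.729×10^-19 J = 4.82 eV.

E = 4.82 eV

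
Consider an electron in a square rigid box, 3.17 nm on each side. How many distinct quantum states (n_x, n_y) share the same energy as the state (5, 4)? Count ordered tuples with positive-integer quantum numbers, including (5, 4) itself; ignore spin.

The level has n_x² + n_y² = 41. The ordered positive-integer solutions are (4, 5), (5, 4).
That gives 2 states.

degeneracy = 2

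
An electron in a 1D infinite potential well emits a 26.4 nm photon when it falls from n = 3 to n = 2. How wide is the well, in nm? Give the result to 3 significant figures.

The photon carries ΔE = hc/λ = 6.626×10^-34·2.998×10^8/2.64×10^-8 m = 7.525×10^-18 J.
Since ΔE = (3² − 2²)E_1, E_1 = 1.505×10^-18 J, and L = h/√(8m_eE_1) = 2.00×10^-10 m = 0.200 nm.

L = 0.200 nm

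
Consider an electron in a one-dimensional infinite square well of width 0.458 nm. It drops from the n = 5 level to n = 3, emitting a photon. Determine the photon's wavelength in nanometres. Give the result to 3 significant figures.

E_1 = h²/(8m_eL²) = 2.872×10^-19 J, so ΔE = (5² − 3²)E_1 = 4.595×10^-18 J.
λ = hc/ΔE = (6.626×10^-34·2.998×10^8)/4.595×10^-18 = 4.32×10^-8 m = 43.2 nm.

λ = 43.2 nm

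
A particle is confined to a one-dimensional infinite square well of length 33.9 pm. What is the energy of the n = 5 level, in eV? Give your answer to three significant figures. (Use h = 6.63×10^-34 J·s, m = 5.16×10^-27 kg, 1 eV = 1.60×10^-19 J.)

E_5 = 1.45 eV

For an infinite well E_n = n²h²/(8mL²), so E_1 = h²/(8mL²) = (6.63×10^-34)²/(8·5.16×10^-27·(3.39×10^-11 m)²) = 9.266×10^-21 J.
Then E_5 = 5²·E_1 = 25·9.266×10^-21 J = 2.316×10^-19 J.
Converting, E_5 = 2.316×10^-19 J / (1.60×10^-19 J/eV) = 1.45 eV.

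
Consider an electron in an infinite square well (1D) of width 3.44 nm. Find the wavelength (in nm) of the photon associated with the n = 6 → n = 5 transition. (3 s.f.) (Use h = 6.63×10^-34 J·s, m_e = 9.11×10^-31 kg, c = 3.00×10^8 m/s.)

λ = 3.55×10^3 nm

E_1 = h²/(8m_eL²) = 5.097×10^-21 J, so ΔE = (6² − 5²)E_1 = 5.607×10^-20 J.
λ = hc/ΔE = (6.63×10^-34·3.00×10^8)/5.607×10^-20 = 3.55×10^-6 m = 3.55×10^3 nm.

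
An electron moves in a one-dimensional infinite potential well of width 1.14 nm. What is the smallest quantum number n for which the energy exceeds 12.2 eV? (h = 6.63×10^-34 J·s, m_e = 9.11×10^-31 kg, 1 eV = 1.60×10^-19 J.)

E_1 = h²/(8m_eL²) = 4.641×10^-20 J = 0.2901 eV.
Need n² > 12.2/0.2901 = 42.05, i.e. n > 6.485.
The smallest integer satisfying this is n = 7.

n = 7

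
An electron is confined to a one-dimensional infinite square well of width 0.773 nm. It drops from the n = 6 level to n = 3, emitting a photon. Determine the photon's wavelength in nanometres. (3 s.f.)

λ = 73.0 nm

E_1 = h²/(8m_eL²) = 1.008×10^-19 J, so ΔE = (6² − 3²)E_1 = 2.722×10^-18 J.
λ = hc/ΔE = (6.626×10^-34·2.998×10^8)/2.722×10^-18 = 7.30×10^-8 m = 73.0 nm.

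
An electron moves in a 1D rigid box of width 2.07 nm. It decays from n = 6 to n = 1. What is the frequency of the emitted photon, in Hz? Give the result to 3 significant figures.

f = 7.43×10^14 Hz

E_1 = h²/(8m_eL²) = 1.406×10^-20 J and ΔE = (6² − 1²)E_1 = 4.921×10^-19 J.
f = ΔE/h = 4.921×10^-19/6.626×10^-34 = 7.43×10^14 Hz.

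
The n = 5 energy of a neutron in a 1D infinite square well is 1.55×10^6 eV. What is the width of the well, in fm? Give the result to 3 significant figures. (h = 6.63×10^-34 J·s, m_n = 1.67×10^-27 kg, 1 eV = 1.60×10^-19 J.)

L = 57.6 fm

From E_n = n²h²/(8m_nL²), L = n·h/√(8m_nE_n).
E_5 = 1.55×10^6 eV = 2.480×10^-13 J, so L = 5·6.63×10^-34/√(8·1.67×10^-27·2.480×10^-13) = 5.76×10^-14 m = 57.6 fm.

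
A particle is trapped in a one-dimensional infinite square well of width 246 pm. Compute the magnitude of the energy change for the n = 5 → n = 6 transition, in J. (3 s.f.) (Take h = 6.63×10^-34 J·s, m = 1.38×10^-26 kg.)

E_1 = h²/(8mL²) = 6.579×10^-23 J.
|ΔE| = |5² − 6²|·E_1 = 11·6.579×10^-23 J = 7.24×10^-22 J.

|ΔE| = 7.24×10^-22 J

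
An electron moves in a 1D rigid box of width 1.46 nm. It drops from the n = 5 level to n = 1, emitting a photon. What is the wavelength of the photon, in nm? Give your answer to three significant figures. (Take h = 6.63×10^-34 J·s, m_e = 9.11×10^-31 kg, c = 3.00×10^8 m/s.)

E_1 = h²/(8m_eL²) = 2.830×10^-20 J, so ΔE = (5² − 1²)E_1 = 6.792×10^-19 J.
λ = hc/ΔE = (6.63×10^-34·3.00×10^8)/6.792×10^-19 = 2.93×10^-7 m = 293 nm.

λ = 293 nm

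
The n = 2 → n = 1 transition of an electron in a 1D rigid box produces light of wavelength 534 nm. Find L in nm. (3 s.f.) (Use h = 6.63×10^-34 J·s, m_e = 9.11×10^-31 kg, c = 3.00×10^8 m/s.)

L = 0.697 nm

The photon carries ΔE = hc/λ = 6.63×10^-34·3.00×10^8/5.34×10^-7 m = 3.725×10^-19 J.
Since ΔE = (2² − 1²)E_1, E_1 = 1.242×10^-19 J, and L = h/√(8m_eE_1) = 6.97×10^-10 m = 0.697 nm.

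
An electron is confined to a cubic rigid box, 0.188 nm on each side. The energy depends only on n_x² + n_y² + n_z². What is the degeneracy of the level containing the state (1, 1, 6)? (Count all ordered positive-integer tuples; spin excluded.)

The level has n_x² + n_y² + n_z² = 38. The ordered positive-integer solutions are (1, 1, 6), (1, 6, 1), (2, 3, 5), (2, 5, 3), (3, 2, 5), (3, 5, 2), (5, 2, 3), (5, 3, 2), (6, 1, 1).
That gives 9 states.

degeneracy = 9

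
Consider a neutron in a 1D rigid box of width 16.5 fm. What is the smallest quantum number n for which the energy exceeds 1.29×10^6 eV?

E_1 = h²/(8m_nL²) = 1.203×10^-13 J = 7.509×10^5 eV.
Need n² > 1.29×10^6/7.509×10^5 = 1.718, i.e. n > 1.311.
The smallest integer satisfying this is n = 2.

n = 2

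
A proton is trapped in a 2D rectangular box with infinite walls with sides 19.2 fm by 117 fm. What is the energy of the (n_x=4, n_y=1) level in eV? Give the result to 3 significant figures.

For a 2D rectangular well E = (h²/8m_p)·Σ n_i²/L_i² = (6.626×10^-34)²/(8·1.673×10^-27) · [4²/(19.2 fm)² + 1²/(117 fm)²].
Evaluating gives E = 1.426×10^-12 J = 8.90×10^6 eV.

E = 8.90×10^6 eV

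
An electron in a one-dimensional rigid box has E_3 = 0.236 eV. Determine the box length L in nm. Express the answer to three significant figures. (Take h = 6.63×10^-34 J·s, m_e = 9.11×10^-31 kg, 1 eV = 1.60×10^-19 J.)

From E_n = n²h²/(8m_eL²), L = n·h/√(8m_eE_n).
E_3 = 0.236 eV = 3.776×10^-20 J, so L = 3·6.63×10^-34/√(8·9.11×10^-31·3.776×10^-20) = 3.79×10^-9 m = 3.79 nm.

L = 3.79 nm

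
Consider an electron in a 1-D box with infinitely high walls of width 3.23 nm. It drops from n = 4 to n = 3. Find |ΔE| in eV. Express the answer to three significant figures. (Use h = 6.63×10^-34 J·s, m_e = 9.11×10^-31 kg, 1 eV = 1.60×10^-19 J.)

E_1 = h²/(8m_eL²) = 5.781×10^-21 J.
|ΔE| = |4² − 3²|·E_1 = 7·5.781×10^-21 J = 4.047×10^-20 J = 0.253 eV.

|ΔE| = 0.253 eV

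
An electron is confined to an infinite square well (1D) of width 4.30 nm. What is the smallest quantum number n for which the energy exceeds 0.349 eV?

n = 5

E_1 = h²/(8m_eL²) = 3.258×10^-21 J = 0.02034 eV.
Need n² > 0.349/0.02034 = 17.16, i.e. n > 4.142.
The smallest integer satisfying this is n = 5.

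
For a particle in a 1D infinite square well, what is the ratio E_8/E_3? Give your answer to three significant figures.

7.11

E_n ∝ n², so E_8/E_3 = 8²/3² = 64/9 = 7.11.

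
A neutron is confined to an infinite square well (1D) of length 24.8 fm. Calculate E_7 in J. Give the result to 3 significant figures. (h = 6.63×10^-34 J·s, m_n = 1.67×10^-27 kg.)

E_7 = 2.62×10^-12 J

For an infinite well E_n = n²h²/(8m_nL²), so E_1 = h²/(8m_nL²) = (6.63×10^-34)²/(8·1.67×10^-27·(2.48×10^-14 m)²) = 5.350×10^-14 J.
Then E_7 = 7²·E_1 = 49·5.350×10^-14 J = 2.62×10^-12 J.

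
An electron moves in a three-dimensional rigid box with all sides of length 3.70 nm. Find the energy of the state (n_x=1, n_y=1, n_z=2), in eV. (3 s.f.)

E = 0.165 eV

For a 3D rectangular well E = (h²/8m_e)·Σ n_i²/L_i² = (6.626×10^-34)²/(8·9.109×10^-31) · [1²/(3.70 nm)² + 1²/(3.70 nm)² + 2²/(3.70 nm)²].
Evaluating gives E = 2.641×10^-20 J = 0.165 eV.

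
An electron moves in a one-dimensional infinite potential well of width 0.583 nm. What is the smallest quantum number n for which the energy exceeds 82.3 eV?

n = 9

E_1 = h²/(8m_eL²) = 1.773×10^-19 J = 1.107 eV.
Need n² > 82.3/1.107 = 74.35, i.e. n > 8.623.
The smallest integer satisfying this is n = 9.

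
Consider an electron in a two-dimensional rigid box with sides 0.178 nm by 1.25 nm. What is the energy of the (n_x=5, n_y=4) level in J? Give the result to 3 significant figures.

E = 4.82×10^-17 J

For a 2D rectangular well E = (h²/8m_e)·Σ n_i²/L_i² = (6.626×10^-34)²/(8·9.109×10^-31) · [5²/(0.178 nm)² + 4²/(1.25 nm)²].
Evaluating gives E = 4.82×10^-17 J.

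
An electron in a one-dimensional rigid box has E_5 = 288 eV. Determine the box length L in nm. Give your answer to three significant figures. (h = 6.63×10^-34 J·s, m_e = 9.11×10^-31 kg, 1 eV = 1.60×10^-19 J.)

L = 0.181 nm

From E_n = n²h²/(8m_eL²), L = n·h/√(8m_eE_n).
E_5 = 288 eV = 4.608×10^-17 J, so L = 5·6.63×10^-34/√(8·9.11×10^-31·4.608×10^-17) = 1.81×10^-10 m = 0.181 nm.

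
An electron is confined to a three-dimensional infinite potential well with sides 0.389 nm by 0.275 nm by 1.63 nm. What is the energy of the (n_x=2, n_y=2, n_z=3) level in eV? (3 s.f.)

For a 3D rectangular well E = (h²/8m_e)·Σ n_i²/L_i² = (6.626×10^-34)²/(8·9.109×10^-31) · [2²/(0.389 nm)² + 2²/(0.275 nm)² + 3²/(1.63 nm)²].
Evaluating gives E = 4.983×10^-18 J = 31.1 eV.

E = 31.1 eV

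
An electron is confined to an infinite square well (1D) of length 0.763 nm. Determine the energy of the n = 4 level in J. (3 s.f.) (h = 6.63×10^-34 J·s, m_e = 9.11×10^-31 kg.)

For an infinite well E_n = n²h²/(8m_eL²), so E_1 = h²/(8m_eL²) = (6.63×10^-34)²/(8·9.11×10^-31·(7.63×10^-10 m)²) = 1.036×10^-19 J.
Then E_4 = 4²·E_1 = 16·1.036×10^-19 J = 1.66×10^-18 J.

E_4 = 1.66×10^-18 J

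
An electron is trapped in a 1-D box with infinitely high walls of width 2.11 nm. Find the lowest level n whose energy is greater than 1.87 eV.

n = 5

E_1 = h²/(8m_eL²) = 1.353×10^-20 J = 0.08446 eV.
Need n² > 1.87/0.08446 = 22.14, i.e. n > 4.705.
The smallest integer satisfying this is n = 5.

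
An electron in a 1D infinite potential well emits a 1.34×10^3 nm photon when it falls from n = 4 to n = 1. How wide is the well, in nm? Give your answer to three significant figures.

The photon carries ΔE = hc/λ = 6.626×10^-34·2.998×10^8/1.34×10^-6 m = 1.482×10^-19 J.
Since ΔE = (4² − 1²)E_1, E_1 = 9.880×10^-21 J, and L = h/√(8m_eE_1) = 2.47×10^-9 m = 2.47 nm.

L = 2.47 nm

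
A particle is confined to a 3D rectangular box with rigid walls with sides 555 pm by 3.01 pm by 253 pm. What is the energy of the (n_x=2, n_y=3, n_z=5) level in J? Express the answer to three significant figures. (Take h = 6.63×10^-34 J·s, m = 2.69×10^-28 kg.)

For a 3D rectangular well E = (h²/8m)·Σ n_i²/L_i² = (6.63×10^-34)²/(8·2.69×10^-28) · [2²/(555 pm)² + 3²/(3.01 pm)² + 5²/(253 pm)²].
Evaluating gives E = 2.03×10^-16 J.

E = 2.03×10^-16 J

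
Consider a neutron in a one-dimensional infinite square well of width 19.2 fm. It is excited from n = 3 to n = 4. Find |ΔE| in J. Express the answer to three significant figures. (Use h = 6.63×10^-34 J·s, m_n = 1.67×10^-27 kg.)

|ΔE| = 6.25×10^-13 J

E_1 = h²/(8m_nL²) = 8.925×10^-14 J.
|ΔE| = |3² − 4²|·E_1 = 7·8.925×10^-14 J = 6.25×10^-13 J.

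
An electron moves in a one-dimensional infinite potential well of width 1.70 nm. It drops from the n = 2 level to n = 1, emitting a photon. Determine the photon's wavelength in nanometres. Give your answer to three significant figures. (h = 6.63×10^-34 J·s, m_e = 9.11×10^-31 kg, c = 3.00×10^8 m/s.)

λ = 3.18×10^3 nm

E_1 = h²/(8m_eL²) = 2.087×10^-20 J, so ΔE = (2² − 1²)E_1 = 6.261×10^-20 J.
λ = hc/ΔE = (6.63×10^-34·3.00×10^8)/6.261×10^-20 = 3.18×10^-6 m = 3.18×10^3 nm.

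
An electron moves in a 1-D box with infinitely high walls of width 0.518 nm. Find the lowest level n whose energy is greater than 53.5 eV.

n = 7

E_1 = h²/(8m_eL²) = 2.245×10^-19 J = 1.401 eV.
Need n² > 53.5/1.401 = 38.19, i.e. n > 6.180.
The smallest integer satisfying this is n = 7.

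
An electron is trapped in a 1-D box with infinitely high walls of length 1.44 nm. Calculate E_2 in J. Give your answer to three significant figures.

For an infinite well E_n = n²h²/(8m_eL²), so E_1 = h²/(8m_eL²) = (6.626×10^-34)²/(8·9.109×10^-31·(1.44×10^-9 m)²) = 2.905×10^-20 J.
Then E_2 = 2²·E_1 = 4·2.905×10^-20 J = 1.16×10^-19 J.

E_2 = 1.16×10^-19 J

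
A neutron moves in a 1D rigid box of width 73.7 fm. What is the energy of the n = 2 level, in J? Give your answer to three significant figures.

E_2 = 2.41×10^-14 J

For an infinite well E_n = n²h²/(8m_nL²), so E_1 = h²/(8m_nL²) = (6.626×10^-34)²/(8·1.675×10^-27·(7.37×10^-14 m)²) = 6.032×10^-15 J.
Then E_2 = 2²·E_1 = 4·6.032×10^-15 J = 2.41×10^-14 J.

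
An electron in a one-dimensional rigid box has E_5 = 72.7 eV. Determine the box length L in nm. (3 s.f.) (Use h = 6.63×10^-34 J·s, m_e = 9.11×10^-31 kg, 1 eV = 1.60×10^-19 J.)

From E_n = n²h²/(8m_eL²), L = n·h/√(8m_eE_n).
E_5 = 72.7 eV = 1.163×10^-17 J, so L = 5·6.63×10^-34/√(8·9.11×10^-31·1.163×10^-17) = 3.60×10^-10 m = 0.360 nm.

L = 0.360 nm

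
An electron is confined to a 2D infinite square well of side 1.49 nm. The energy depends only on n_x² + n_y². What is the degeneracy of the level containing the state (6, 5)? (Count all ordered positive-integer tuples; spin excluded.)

The level has n_x² + n_y² = 61. The ordered positive-integer solutions are (5, 6), (6, 5).
That gives 2 states.

degeneracy = 2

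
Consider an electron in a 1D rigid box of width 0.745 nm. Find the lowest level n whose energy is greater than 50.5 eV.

n = 9

E_1 = h²/(8m_eL²) = 1.085×10^-19 J = 0.6773 eV.
Need n² > 50.5/0.6773 = 74.56, i.e. n > 8.635.
The smallest integer satisfying this is n = 9.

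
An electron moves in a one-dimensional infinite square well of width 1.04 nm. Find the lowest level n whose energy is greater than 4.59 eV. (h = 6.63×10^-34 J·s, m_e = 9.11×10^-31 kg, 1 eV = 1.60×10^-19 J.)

E_1 = h²/(8m_eL²) = 5.576×10^-20 J = 0.3485 eV.
Need n² > 4.59/0.3485 = 13.17, i.e. n > 3.629.
The smallest integer satisfying this is n = 4.

n = 4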